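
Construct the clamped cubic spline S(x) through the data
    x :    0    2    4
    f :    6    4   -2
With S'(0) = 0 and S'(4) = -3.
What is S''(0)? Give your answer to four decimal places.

Write m_i for S''(x_i). With h_i = 2, 2 and divided differences Δ_i = -1, -3, the continuity of S' gives the tridiagonal system
  2·m_0 + 8·m_1 + 2·m_2 = 6(Δ_1 - Δ_0) = -12
Clamped end conditions give two more equations: 2h_0·m_0 + h_0·m_1 = 6(Δ_0 - S'(0)) = -6 and h_1·m_1 + 2h_1·m_2 = 6(S'(4) - Δ_1) = 0.
Forward elimination and back-substitution give m_0 = -3/4, m_1 = -3/2, m_2 = 3/4.

-0.7500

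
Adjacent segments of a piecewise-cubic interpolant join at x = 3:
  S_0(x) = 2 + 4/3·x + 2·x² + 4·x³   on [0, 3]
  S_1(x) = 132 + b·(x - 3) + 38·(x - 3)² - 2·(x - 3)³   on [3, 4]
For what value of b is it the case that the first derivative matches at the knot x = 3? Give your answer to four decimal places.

S_0'(x) = 4/3 + 4·x + 12·x², so S_0'(3) = 364/3. On the right, S_1'(3) = b, so b = 364/3.

121.3333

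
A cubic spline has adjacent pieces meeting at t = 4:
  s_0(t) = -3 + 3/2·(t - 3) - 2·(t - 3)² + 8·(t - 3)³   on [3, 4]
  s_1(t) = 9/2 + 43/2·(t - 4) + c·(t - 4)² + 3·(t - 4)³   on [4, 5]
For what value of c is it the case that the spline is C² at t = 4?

22

s_0''(t) = -4 + 48·(t - 3), so s_0''(4) = 44. On the right, s_1''(4) = 2c, so c = 22.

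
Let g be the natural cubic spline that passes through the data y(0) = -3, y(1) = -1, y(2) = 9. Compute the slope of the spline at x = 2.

Put M_i = g'' at the i-th knot. Here h = (1, 1) and Δ = (2, 10), so the interior equations h_(i-1)·M_(i-1) + 2(h_(i-1)+h_i)·M_i + h_i·M_(i+1) = 6(Δ_i − Δ_(i-1)) read
  1·M_0 + 4·M_1 + 1·M_2 = 6(Δ_1 - Δ_0) = 48
Natural end conditions: M_0 = M_2 = 0.
Hence M_0 = 0, M_1 = 12, M_2 = 0.
On [1, 2], g'(x) = b_1 + 2c_1·(x - 1) + 3d_1·(x - 1)² with b_1 = Δ_1 - h_1(2M_1 + M_2)/6 = 6, c_1 = M_1/2 = 6, d_1 = (M_2 - M_1)/(6h_1) = -2. So g'(2) = 12.

12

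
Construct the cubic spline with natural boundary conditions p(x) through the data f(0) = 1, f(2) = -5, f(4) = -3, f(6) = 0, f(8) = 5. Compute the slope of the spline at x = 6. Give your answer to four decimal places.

1.8929

Put M_i = p'' at the i-th knot. Here h = (2, 2, 2, 2) and Δ = (-3, 1, 3/2, 5/2), so the interior equations h_(i-1)·M_(i-1) + 2(h_(i-1)+h_i)·M_i + h_i·M_(i+1) = 6(Δ_i − Δ_(i-1)) read
  2·M_0 + 8·M_1 + 2·M_2 = 6(Δ_1 - Δ_0) = 24
  2·M_1 + 8·M_2 + 2·M_3 = 6(Δ_2 - Δ_1) = 3
  2·M_2 + 8·M_3 + 2·M_4 = 6(Δ_3 - Δ_2) = 6
Natural end conditions: M_0 = M_4 = 0.
Hence M_0 = 0, M_1 = 177/56, M_2 = -9/14, M_3 = 51/56, M_4 = 0.
On [6, 8], p'(x) = b_3 + 2c_3·(x - 6) + 3d_3·(x - 6)² with b_3 = Δ_3 - h_3(2M_3 + M_4)/6 = 53/28, c_3 = M_3/2 = 51/112, d_3 = (M_4 - M_3)/(6h_3) = -17/224. So p'(6) = 53/28.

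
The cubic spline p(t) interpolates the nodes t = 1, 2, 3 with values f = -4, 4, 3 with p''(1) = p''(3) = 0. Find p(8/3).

Let m_i = p''(x_i). Step sizes h_i = 1, 1; slopes of the chords Δ_i = (y_(i+1) - y_i)/h_i = 8, -1.
  1·m_0 + 4·m_1 + 1·m_2 = 6(Δ_1 - Δ_0) = -54
Natural end conditions: m_0 = m_2 = 0.
Solving: m_0 = 0, m_1 = -27/2, m_2 = 0.
On [2, 3], p(t) = 4 + 7/2·(t - 2) - 27/4·(t - 2)² + 9/4·(t - 2)³.
With (t - 2) = 2/3: p(8/3) = 4.

4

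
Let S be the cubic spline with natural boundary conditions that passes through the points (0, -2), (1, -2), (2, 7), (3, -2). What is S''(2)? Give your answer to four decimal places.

With M_i denoting the second derivative at x_i, h_i = 1, 1, 1, and Δ_i = (y_(i+1) − y_i)/h_i = 0, 9, -9:
  1·M_0 + 4·M_1 + 1·M_2 = 6(Δ_1 - Δ_0) = 54
  1·M_1 + 4·M_2 + 1·M_3 = 6(Δ_2 - Δ_1) = -108
Natural end conditions: M_0 = M_3 = 0.
Solving: M_0 = 0, M_1 = 108/5, M_2 = -162/5, M_3 = 0.

-32.4000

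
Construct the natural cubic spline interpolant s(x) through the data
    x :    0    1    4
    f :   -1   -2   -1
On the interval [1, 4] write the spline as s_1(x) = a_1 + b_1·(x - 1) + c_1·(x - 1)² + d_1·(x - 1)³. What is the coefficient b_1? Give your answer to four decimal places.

-0.6667

Put m_i = s'' at the i-th knot. Here h = (1, 3) and Δ = (-1, 1/3), so the interior equations h_(i-1)·m_(i-1) + 2(h_(i-1)+h_i)·m_i + h_i·m_(i+1) = 6(Δ_i − Δ_(i-1)) read
  1·m_0 + 8·m_1 + 3·m_2 = 6(Δ_1 - Δ_0) = 8
Natural end conditions: m_0 = m_2 = 0.
Forward elimination and back-substitution give m_0 = 0, m_1 = 1, m_2 = 0.
On [1, 4], with s_1(x) = a_1 + b_1·(x - 1) + c_1·(x - 1)² + d_1·(x - 1)³: c_1 = m_1/2 = 1/2, d_1 = (m_2 - m_1)/(6h_1) = -1/18, b_1 = Δ_1 - h_1(2m_1 + m_2)/6 = -2/3.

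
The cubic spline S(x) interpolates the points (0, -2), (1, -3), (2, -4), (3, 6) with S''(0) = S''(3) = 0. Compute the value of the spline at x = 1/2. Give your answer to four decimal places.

Put M_i = S'' at the i-th knot. Here h = (1, 1, 1) and Δ = (-1, -1, 10), so the interior equations h_(i-1)·M_(i-1) + 2(h_(i-1)+h_i)·M_i + h_i·M_(i+1) = 6(Δ_i − Δ_(i-1)) read
  1·M_0 + 4·M_1 + 1·M_2 = 6(Δ_1 - Δ_0) = 0
  1·M_1 + 4·M_2 + 1·M_3 = 6(Δ_2 - Δ_1) = 66
Natural end conditions: M_0 = M_3 = 0.
Hence M_0 = 0, M_1 = -22/5, M_2 = 88/5, M_3 = 0.
On [0, 1], S(x) = -2 - 4/15·x + 0·x² - 11/15·x³.
With x = 1/2: S(1/2) = -89/40.

-2.2250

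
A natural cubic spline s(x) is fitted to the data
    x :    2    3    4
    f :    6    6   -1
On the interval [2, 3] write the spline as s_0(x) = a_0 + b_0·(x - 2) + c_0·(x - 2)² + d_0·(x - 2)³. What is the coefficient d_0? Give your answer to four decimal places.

-1.7500

Let M_i = s''(x_i). Step sizes h_i = 1, 1; slopes of the chords Δ_i = (y_(i+1) - y_i)/h_i = 0, -7.
  1·M_0 + 4·M_1 + 1·M_2 = 6(Δ_1 - Δ_0) = -42
Natural end conditions: M_0 = M_2 = 0.
Solving: M_0 = 0, M_1 = -21/2, M_2 = 0.
On [2, 3], with s_0(x) = a_0 + b_0·(x - 2) + c_0·(x - 2)² + d_0·(x - 2)³: c_0 = M_0/2 = 0, d_0 = (M_1 - M_0)/(6h_0) = -7/4, b_0 = Δ_0 - h_0(2M_0 + M_1)/6 = 7/4.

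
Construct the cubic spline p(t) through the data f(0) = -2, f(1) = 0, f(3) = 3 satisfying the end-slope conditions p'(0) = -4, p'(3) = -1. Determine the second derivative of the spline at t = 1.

With m_i denoting the second derivative at x_i, h_i = 1, 2, and Δ_i = (y_(i+1) − y_i)/h_i = 2, 3/2:
  1·m_0 + 6·m_1 + 2·m_2 = 6(Δ_1 - Δ_0) = -3
Clamped end conditions give two more equations: 2h_0·m_0 + h_0·m_1 = 6(Δ_0 - p'(0)) = 36 and h_1·m_1 + 2h_1·m_2 = 6(p'(3) - Δ_1) = -15.
Solving: m_0 = 39/2, m_1 = -3, m_2 = -9/4.

-3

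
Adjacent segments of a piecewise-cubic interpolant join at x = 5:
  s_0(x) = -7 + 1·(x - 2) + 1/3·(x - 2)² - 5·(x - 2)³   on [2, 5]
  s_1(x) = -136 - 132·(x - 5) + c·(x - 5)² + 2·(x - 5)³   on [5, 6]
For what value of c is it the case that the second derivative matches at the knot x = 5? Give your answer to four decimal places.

s_0''(x) = 2/3 - 30·(x - 2), so s_0''(5) = -268/3. On the right, s_1''(5) = 2c, so c = -134/3.

-44.6667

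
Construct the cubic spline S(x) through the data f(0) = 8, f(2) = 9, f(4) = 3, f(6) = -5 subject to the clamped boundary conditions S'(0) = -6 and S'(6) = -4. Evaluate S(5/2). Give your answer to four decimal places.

8.6844

Put m_i = S'' at the i-th knot. Here h = (2, 2, 2) and Δ = (1/2, -3, -4), so the interior equations h_(i-1)·m_(i-1) + 2(h_(i-1)+h_i)·m_i + h_i·m_(i+1) = 6(Δ_i − Δ_(i-1)) read
  2·m_0 + 8·m_1 + 2·m_2 = 6(Δ_1 - Δ_0) = -21
  2·m_1 + 8·m_2 + 2·m_3 = 6(Δ_2 - Δ_1) = -6
Clamped end conditions give two more equations: 2h_0·m_0 + h_0·m_1 = 6(Δ_0 - S'(0)) = 39 and h_2·m_2 + 2h_2·m_3 = 6(S'(6) - Δ_2) = 0.
Hence m_0 = 383/30, m_1 = -181/30, m_2 = 13/15, m_3 = -13/30.
On [2, 4], S(x) = 9 + 11/15·(x - 2) - 181/60·(x - 2)² + 23/40·(x - 2)³.
With (x - 2) = 1/2: S(5/2) = 2779/320.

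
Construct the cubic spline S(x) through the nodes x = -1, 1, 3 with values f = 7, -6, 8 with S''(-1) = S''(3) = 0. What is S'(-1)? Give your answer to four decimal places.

Write M_i for S''(x_i). With h_i = 2, 2 and divided differences Δ_i = -13/2, 7, the continuity of S' gives the tridiagonal system
  2·M_0 + 8·M_1 + 2·M_2 = 6(Δ_1 - Δ_0) = 81
Natural end conditions: M_0 = M_2 = 0.
Hence M_0 = 0, M_1 = 81/8, M_2 = 0.
On [-1, 1], S'(x) = b_0 + 2c_0·(x + 1) + 3d_0·(x + 1)² with b_0 = Δ_0 - h_0(2M_0 + M_1)/6 = -79/8, c_0 = M_0/2 = 0, d_0 = (M_1 - M_0)/(6h_0) = 27/32. So S'(-1) = -79/8.

-9.8750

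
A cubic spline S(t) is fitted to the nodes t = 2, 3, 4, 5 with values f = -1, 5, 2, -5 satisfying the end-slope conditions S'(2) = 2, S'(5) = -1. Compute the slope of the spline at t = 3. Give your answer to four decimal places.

3.8000

Put m_i = S'' at the i-th knot. Here h = (1, 1, 1) and Δ = (6, -3, -7), so the interior equations h_(i-1)·m_(i-1) + 2(h_(i-1)+h_i)·m_i + h_i·m_(i+1) = 6(Δ_i − Δ_(i-1)) read
  1·m_0 + 4·m_1 + 1·m_2 = 6(Δ_1 - Δ_0) = -54
  1·m_1 + 4·m_2 + 1·m_3 = 6(Δ_2 - Δ_1) = -24
Clamped end conditions give two more equations: 2h_0·m_0 + h_0·m_1 = 6(Δ_0 - S'(2)) = 24 and h_2·m_2 + 2h_2·m_3 = 6(S'(5) - Δ_2) = 36.
Solving the tridiagonal system: m_0 = 102/5, m_1 = -84/5, m_2 = -36/5, m_3 = 108/5.
On [3, 4], S'(t) = b_1 + 2c_1·(t - 3) + 3d_1·(t - 3)² with b_1 = Δ_1 - h_1(2m_1 + m_2)/6 = 19/5, c_1 = m_1/2 = -42/5, d_1 = (m_2 - m_1)/(6h_1) = 8/5. So S'(3) = 19/5.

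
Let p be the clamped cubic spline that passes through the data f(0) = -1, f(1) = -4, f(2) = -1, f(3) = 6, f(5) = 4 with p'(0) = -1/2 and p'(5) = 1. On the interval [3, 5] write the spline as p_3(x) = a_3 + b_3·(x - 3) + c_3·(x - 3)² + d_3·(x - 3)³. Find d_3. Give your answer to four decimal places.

1.7591

Write M_i for p''(x_i). With h_i = 1, 1, 1, 2 and divided differences Δ_i = -3, 3, 7, -1, the continuity of p' gives the tridiagonal system
  1·M_0 + 4·M_1 + 1·M_2 = 6(Δ_1 - Δ_0) = 36
  1·M_1 + 4·M_2 + 1·M_3 = 6(Δ_2 - Δ_1) = 24
  1·M_2 + 6·M_3 + 2·M_4 = 6(Δ_3 - Δ_2) = -48
Clamped end conditions give two more equations: 2h_0·M_0 + h_0·M_1 = 6(Δ_0 - p'(0)) = -15 and h_3·M_3 + 2h_3·M_4 = 6(p'(5) - Δ_3) = 12.
Solving: M_0 = -525/41, M_1 = 435/41, M_2 = 261/41, M_3 = -495/41, M_4 = 741/82.
On [3, 5], with p_3(x) = a_3 + b_3·(x - 3) + c_3·(x - 3)² + d_3·(x - 3)³: c_3 = M_3/2 = -495/82, d_3 = (M_4 - M_3)/(6h_3) = 577/328, b_3 = Δ_3 - h_3(2M_3 + M_4)/6 = 331/82.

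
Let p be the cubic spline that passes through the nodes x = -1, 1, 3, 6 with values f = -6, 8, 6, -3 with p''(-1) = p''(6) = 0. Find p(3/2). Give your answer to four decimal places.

8.8125

Write M_i for p''(x_i). With h_i = 2, 2, 3 and divided differences Δ_i = 7, -1, -3, the continuity of p' gives the tridiagonal system
  2·M_0 + 8·M_1 + 2·M_2 = 6(Δ_1 - Δ_0) = -48
  2·M_1 + 10·M_2 + 3·M_3 = 6(Δ_2 - Δ_1) = -12
Natural end conditions: M_0 = M_3 = 0.
Hence M_0 = 0, M_1 = -6, M_2 = 0, M_3 = 0.
On [1, 3], p(x) = 8 + 3·(x - 1) - 3·(x - 1)² + 1/2·(x - 1)³.
With (x - 1) = 1/2: p(3/2) = 141/16.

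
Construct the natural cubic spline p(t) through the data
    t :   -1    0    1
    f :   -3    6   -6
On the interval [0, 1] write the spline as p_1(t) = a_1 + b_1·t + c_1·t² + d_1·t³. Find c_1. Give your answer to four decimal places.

-15.7500

Write M_i for p''(x_i). With h_i = 1, 1 and divided differences Δ_i = 9, -12, the continuity of p' gives the tridiagonal system
  1·M_0 + 4·M_1 + 1·M_2 = 6(Δ_1 - Δ_0) = -126
Natural end conditions: M_0 = M_2 = 0.
Hence M_0 = 0, M_1 = -63/2, M_2 = 0.
On [0, 1], with p_1(t) = a_1 + b_1·t + c_1·t² + d_1·t³: c_1 = M_1/2 = -63/4, d_1 = (M_2 - M_1)/(6h_1) = 21/4, b_1 = Δ_1 - h_1(2M_1 + M_2)/6 = -3/2.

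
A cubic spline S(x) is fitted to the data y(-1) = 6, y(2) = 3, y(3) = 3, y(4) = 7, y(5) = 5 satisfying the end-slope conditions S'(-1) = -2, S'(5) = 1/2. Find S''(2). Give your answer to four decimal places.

Put σ_i = S'' at the i-th knot. Here h = (3, 1, 1, 1) and Δ = (-1, 0, 4, -2), so the interior equations h_(i-1)·σ_(i-1) + 2(h_(i-1)+h_i)·σ_i + h_i·σ_(i+1) = 6(Δ_i − Δ_(i-1)) read
  3·σ_0 + 8·σ_1 + 1·σ_2 = 6(Δ_1 - Δ_0) = 6
  1·σ_1 + 4·σ_2 + 1·σ_3 = 6(Δ_2 - Δ_1) = 24
  1·σ_2 + 4·σ_3 + 1·σ_4 = 6(Δ_3 - Δ_2) = -36
Clamped end conditions give two more equations: 2h_0·σ_0 + h_0·σ_1 = 6(Δ_0 - S'(-1)) = 6 and h_3·σ_3 + 2h_3·σ_4 = 6(S'(5) - Δ_3) = 15.
Solving: σ_0 = 167/108, σ_1 = -59/54, σ_2 = 1091/108, σ_3 = -827/54, σ_4 = 1637/108.

-1.0926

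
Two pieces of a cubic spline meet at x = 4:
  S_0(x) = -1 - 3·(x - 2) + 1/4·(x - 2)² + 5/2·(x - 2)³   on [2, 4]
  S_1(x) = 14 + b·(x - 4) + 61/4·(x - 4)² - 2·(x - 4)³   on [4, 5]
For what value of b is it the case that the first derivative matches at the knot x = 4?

28

S_0'(x) = -3 + 1/2·(x - 2) + 15/2·(x - 2)², so S_0'(4) = 28. On the right, S_1'(4) = b, so b = 28.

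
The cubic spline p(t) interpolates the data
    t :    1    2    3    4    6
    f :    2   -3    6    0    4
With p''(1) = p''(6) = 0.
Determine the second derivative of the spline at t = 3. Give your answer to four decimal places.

Put M_i = p'' at the i-th knot. Here h = (1, 1, 1, 2) and Δ = (-5, 9, -6, 2), so the interior equations h_(i-1)·M_(i-1) + 2(h_(i-1)+h_i)·M_i + h_i·M_(i+1) = 6(Δ_i − Δ_(i-1)) read
  1·M_0 + 4·M_1 + 1·M_2 = 6(Δ_1 - Δ_0) = 84
  1·M_1 + 4·M_2 + 1·M_3 = 6(Δ_2 - Δ_1) = -90
  1·M_2 + 6·M_3 + 2·M_4 = 6(Δ_3 - Δ_2) = 48
Natural end conditions: M_0 = M_4 = 0.
Hence M_0 = 0, M_1 = 1260/43, M_2 = -1428/43, M_3 = 582/43, M_4 = 0.

-33.2093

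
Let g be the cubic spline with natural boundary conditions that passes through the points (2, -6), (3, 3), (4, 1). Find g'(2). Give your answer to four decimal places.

Let M_i = g''(x_i). Step sizes h_i = 1, 1; slopes of the chords Δ_i = (y_(i+1) - y_i)/h_i = 9, -2.
  1·M_0 + 4·M_1 + 1·M_2 = 6(Δ_1 - Δ_0) = -66
Natural end conditions: M_0 = M_2 = 0.
Hence M_0 = 0, M_1 = -33/2, M_2 = 0.
On [2, 3], g'(x) = b_0 + 2c_0·(x - 2) + 3d_0·(x - 2)² with b_0 = Δ_0 - h_0(2M_0 + M_1)/6 = 47/4, c_0 = M_0/2 = 0, d_0 = (M_1 - M_0)/(6h_0) = -11/4. So g'(2) = 47/4.

11.7500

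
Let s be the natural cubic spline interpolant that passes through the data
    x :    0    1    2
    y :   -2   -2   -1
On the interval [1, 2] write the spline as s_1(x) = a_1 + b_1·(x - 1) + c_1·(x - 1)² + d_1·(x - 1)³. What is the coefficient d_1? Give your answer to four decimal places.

-0.2500

Write m_i for s''(x_i). With h_i = 1, 1 and divided differences Δ_i = 0, 1, the continuity of s' gives the tridiagonal system
  1·m_0 + 4·m_1 + 1·m_2 = 6(Δ_1 - Δ_0) = 6
Natural end conditions: m_0 = m_2 = 0.
Forward elimination and back-substitution give m_0 = 0, m_1 = 3/2, m_2 = 0.
On [1, 2], with s_1(x) = a_1 + b_1·(x - 1) + c_1·(x - 1)² + d_1·(x - 1)³: c_1 = m_1/2 = 3/4, d_1 = (m_2 - m_1)/(6h_1) = -1/4, b_1 = Δ_1 - h_1(2m_1 + m_2)/6 = 1/2.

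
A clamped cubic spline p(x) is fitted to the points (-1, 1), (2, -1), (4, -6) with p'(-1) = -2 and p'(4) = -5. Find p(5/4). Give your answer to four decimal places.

-0.6523

Let M_i = p''(x_i). Step sizes h_i = 3, 2; slopes of the chords Δ_i = (y_(i+1) - y_i)/h_i = -2/3, -5/2.
  3·M_0 + 10·M_1 + 2·M_2 = 6(Δ_1 - Δ_0) = -11
Clamped end conditions give two more equations: 2h_0·M_0 + h_0·M_1 = 6(Δ_0 - p'(-1)) = 8 and h_1·M_1 + 2h_1·M_2 = 6(p'(4) - Δ_1) = -15.
Forward elimination and back-substitution give M_0 = 11/6, M_1 = -1, M_2 = -13/4.
On [-1, 2], p(x) = 1 - 2·(x + 1) + 11/12·(x + 1)² - 17/108·(x + 1)³.
With (x + 1) = 9/4: p(5/4) = -167/256.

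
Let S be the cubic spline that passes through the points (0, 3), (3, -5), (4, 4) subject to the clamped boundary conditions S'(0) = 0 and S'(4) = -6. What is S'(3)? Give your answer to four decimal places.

Write M_i for S''(x_i). With h_i = 3, 1 and divided differences Δ_i = -8/3, 9, the continuity of S' gives the tridiagonal system
  3·M_0 + 8·M_1 + 1·M_2 = 6(Δ_1 - Δ_0) = 70
Clamped end conditions give two more equations: 2h_0·M_0 + h_0·M_1 = 6(Δ_0 - S'(0)) = -16 and h_1·M_1 + 2h_1·M_2 = 6(S'(4) - Δ_1) = -90.
Hence M_0 = -155/12, M_1 = 41/2, M_2 = -221/4.
On [3, 4], S'(x) = b_1 + 2c_1·(x - 3) + 3d_1·(x - 3)² with b_1 = Δ_1 - h_1(2M_1 + M_2)/6 = 91/8, c_1 = M_1/2 = 41/4, d_1 = (M_2 - M_1)/(6h_1) = -101/8. So S'(3) = 91/8.

11.3750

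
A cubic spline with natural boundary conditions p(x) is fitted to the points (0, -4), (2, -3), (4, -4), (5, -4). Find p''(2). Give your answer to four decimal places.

-0.9545

Let M_i = p''(x_i). Step sizes h_i = 2, 2, 1; slopes of the chords Δ_i = (y_(i+1) - y_i)/h_i = 1/2, -1/2, 0.
  2·M_0 + 8·M_1 + 2·M_2 = 6(Δ_1 - Δ_0) = -6
  2·M_1 + 6·M_2 + 1·M_3 = 6(Δ_2 - Δ_1) = 3
Natural end conditions: M_0 = M_3 = 0.
Solving the tridiagonal system: M_0 = 0, M_1 = -21/22, M_2 = 9/11, M_3 = 0.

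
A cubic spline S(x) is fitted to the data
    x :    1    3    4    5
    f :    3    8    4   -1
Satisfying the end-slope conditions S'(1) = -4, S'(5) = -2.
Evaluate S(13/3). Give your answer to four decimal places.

Write m_i for S''(x_i). With h_i = 2, 1, 1 and divided differences Δ_i = 5/2, -4, -5, the continuity of S' gives the tridiagonal system
  2·m_0 + 6·m_1 + 1·m_2 = 6(Δ_1 - Δ_0) = -39
  1·m_1 + 4·m_2 + 1·m_3 = 6(Δ_2 - Δ_1) = -6
Clamped end conditions give two more equations: 2h_0·m_0 + h_0·m_1 = 6(Δ_0 - S'(1)) = 39 and h_2·m_2 + 2h_2·m_3 = 6(S'(5) - Δ_2) = 18.
Forward elimination and back-substitution give m_0 = 31/2, m_1 = -23/2, m_2 = -1, m_3 = 19/2.
On [4, 5], S(x) = 4 - 25/4·(x - 4) - 1/2·(x - 4)² + 7/4·(x - 4)³.
With (x - 4) = 1/3: S(13/3) = 52/27.

1.9259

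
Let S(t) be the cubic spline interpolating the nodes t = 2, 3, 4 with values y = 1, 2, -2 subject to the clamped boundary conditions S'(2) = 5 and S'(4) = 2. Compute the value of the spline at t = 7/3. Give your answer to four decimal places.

Let M_i = S''(x_i). Step sizes h_i = 1, 1; slopes of the chords Δ_i = (y_(i+1) - y_i)/h_i = 1, -4.
  1·M_0 + 4·M_1 + 1·M_2 = 6(Δ_1 - Δ_0) = -30
Clamped end conditions give two more equations: 2h_0·M_0 + h_0·M_1 = 6(Δ_0 - S'(2)) = -24 and h_1·M_1 + 2h_1·M_2 = 6(S'(4) - Δ_1) = 36.
Forward elimination and back-substitution give M_0 = -6, M_1 = -12, M_2 = 24.
On [2, 3], S(t) = 1 + 5·(t - 2) - 3·(t - 2)² - 1·(t - 2)³.
With (t - 2) = 1/3: S(7/3) = 62/27.

2.2963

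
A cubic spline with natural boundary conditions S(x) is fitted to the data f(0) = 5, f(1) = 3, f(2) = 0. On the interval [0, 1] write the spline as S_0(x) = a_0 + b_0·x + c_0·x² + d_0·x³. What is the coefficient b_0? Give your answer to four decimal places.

-1.7500

Write M_i for S''(x_i). With h_i = 1, 1 and divided differences Δ_i = -2, -3, the continuity of S' gives the tridiagonal system
  1·M_0 + 4·M_1 + 1·M_2 = 6(Δ_1 - Δ_0) = -6
Natural end conditions: M_0 = M_2 = 0.
Solving: M_0 = 0, M_1 = -3/2, M_2 = 0.
On [0, 1], with S_0(x) = a_0 + b_0·x + c_0·x² + d_0·x³: c_0 = M_0/2 = 0, d_0 = (M_1 - M_0)/(6h_0) = -1/4, b_0 = Δ_0 - h_0(2M_0 + M_1)/6 = -7/4.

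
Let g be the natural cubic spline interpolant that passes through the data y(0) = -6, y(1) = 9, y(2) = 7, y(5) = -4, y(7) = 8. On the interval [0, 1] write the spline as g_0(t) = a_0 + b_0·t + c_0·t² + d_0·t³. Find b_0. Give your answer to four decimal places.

Let σ_i = g''(x_i). Step sizes h_i = 1, 1, 3, 2; slopes of the chords Δ_i = (y_(i+1) - y_i)/h_i = 15, -2, -11/3, 6.
  1·σ_0 + 4·σ_1 + 1·σ_2 = 6(Δ_1 - Δ_0) = -102
  1·σ_1 + 8·σ_2 + 3·σ_3 = 6(Δ_2 - Δ_1) = -10
  3·σ_2 + 10·σ_3 + 2·σ_4 = 6(Δ_3 - Δ_2) = 58
Natural end conditions: σ_0 = σ_4 = 0.
Solving the tridiagonal system: σ_0 = 0, σ_1 = -3484/137, σ_2 = -38/137, σ_3 = 806/137, σ_4 = 0.
On [0, 1], with g_0(t) = a_0 + b_0·t + c_0·t² + d_0·t³: c_0 = σ_0/2 = 0, d_0 = (σ_1 - σ_0)/(6h_0) = -1742/411, b_0 = Δ_0 - h_0(2σ_0 + σ_1)/6 = 7907/411.

19.2384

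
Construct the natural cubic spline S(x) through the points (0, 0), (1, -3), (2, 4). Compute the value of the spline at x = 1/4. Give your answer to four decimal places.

Let M_i = S''(x_i). Step sizes h_i = 1, 1; slopes of the chords Δ_i = (y_(i+1) - y_i)/h_i = -3, 7.
  1·M_0 + 4·M_1 + 1·M_2 = 6(Δ_1 - Δ_0) = 60
Natural end conditions: M_0 = M_2 = 0.
Forward elimination and back-substitution give M_0 = 0, M_1 = 15, M_2 = 0.
On [0, 1], S(x) = 0 - 11/2·x + 0·x² + 5/2·x³.
With x = 1/4: S(1/4) = -171/128.

-1.3359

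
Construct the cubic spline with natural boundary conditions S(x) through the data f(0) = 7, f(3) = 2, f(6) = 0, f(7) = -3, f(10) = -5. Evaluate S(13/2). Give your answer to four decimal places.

Write m_i for S''(x_i). With h_i = 3, 3, 1, 3 and divided differences Δ_i = -5/3, -2/3, -3, -2/3, the continuity of S' gives the tridiagonal system
  3·m_0 + 12·m_1 + 3·m_2 = 6(Δ_1 - Δ_0) = 6
  3·m_1 + 8·m_2 + 1·m_3 = 6(Δ_2 - Δ_1) = -14
  1·m_2 + 8·m_3 + 3·m_4 = 6(Δ_3 - Δ_2) = 14
Natural end conditions: m_0 = m_4 = 0.
Solving the tridiagonal system: m_0 = 0, m_1 = 21/19, m_2 = -46/19, m_3 = 39/19, m_4 = 0.
On [6, 7], S(x) = 0 - 289/114·(x - 6) - 23/19·(x - 6)² + 85/114·(x - 6)³.
With (x - 6) = 1/2: S(13/2) = -449/304.

-1.4770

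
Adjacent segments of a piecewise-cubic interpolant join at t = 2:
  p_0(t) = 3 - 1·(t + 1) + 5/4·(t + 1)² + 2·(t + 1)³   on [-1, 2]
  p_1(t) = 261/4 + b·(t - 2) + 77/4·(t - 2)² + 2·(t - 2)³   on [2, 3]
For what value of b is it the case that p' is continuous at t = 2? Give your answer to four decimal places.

p_0'(t) = -1 + 5/2·(t + 1) + 6·(t + 1)², so p_0'(2) = 121/2. On the right, p_1'(2) = b, so b = 121/2.

60.5000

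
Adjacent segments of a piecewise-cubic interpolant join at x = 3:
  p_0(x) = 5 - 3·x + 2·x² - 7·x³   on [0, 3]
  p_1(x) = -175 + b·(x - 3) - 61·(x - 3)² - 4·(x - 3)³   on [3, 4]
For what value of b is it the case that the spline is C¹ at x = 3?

-180

p_0'(x) = -3 + 4·x - 21·x², so p_0'(3) = -180. On the right, p_1'(3) = b, so b = -180.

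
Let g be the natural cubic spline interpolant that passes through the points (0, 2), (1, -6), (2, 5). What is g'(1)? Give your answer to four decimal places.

1.5000

Write M_i for g''(x_i). With h_i = 1, 1 and divided differences Δ_i = -8, 11, the continuity of g' gives the tridiagonal system
  1·M_0 + 4·M_1 + 1·M_2 = 6(Δ_1 - Δ_0) = 114
Natural end conditions: M_0 = M_2 = 0.
Hence M_0 = 0, M_1 = 57/2, M_2 = 0.
On [1, 2], g'(x) = b_1 + 2c_1·(x - 1) + 3d_1·(x - 1)² with b_1 = Δ_1 - h_1(2M_1 + M_2)/6 = 3/2, c_1 = M_1/2 = 57/4, d_1 = (M_2 - M_1)/(6h_1) = -19/4. So g'(1) = 3/2.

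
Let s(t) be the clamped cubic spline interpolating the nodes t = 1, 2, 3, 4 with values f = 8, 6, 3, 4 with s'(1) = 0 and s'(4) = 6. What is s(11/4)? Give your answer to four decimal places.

Let M_i = s''(x_i). Step sizes h_i = 1, 1, 1; slopes of the chords Δ_i = (y_(i+1) - y_i)/h_i = -2, -3, 1.
  1·M_0 + 4·M_1 + 1·M_2 = 6(Δ_1 - Δ_0) = -6
  1·M_1 + 4·M_2 + 1·M_3 = 6(Δ_2 - Δ_1) = 24
Clamped end conditions give two more equations: 2h_0·M_0 + h_0·M_1 = 6(Δ_0 - s'(1)) = -12 and h_2·M_2 + 2h_2·M_3 = 6(s'(4) - Δ_2) = 30.
Hence M_0 = -28/5, M_1 = -4/5, M_2 = 14/5, M_3 = 68/5.
On [2, 3], s(t) = 6 - 16/5·(t - 2) - 2/5·(t - 2)² + 3/5·(t - 2)³.
With (t - 2) = 3/4: s(11/4) = 1161/320.

3.6281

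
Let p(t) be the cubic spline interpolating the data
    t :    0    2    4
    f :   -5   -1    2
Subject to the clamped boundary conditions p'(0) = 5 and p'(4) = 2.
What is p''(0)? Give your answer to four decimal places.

With m_i denoting the second derivative at x_i, h_i = 2, 2, and Δ_i = (y_(i+1) − y_i)/h_i = 2, 3/2:
  2·m_0 + 8·m_1 + 2·m_2 = 6(Δ_1 - Δ_0) = -3
Clamped end conditions give two more equations: 2h_0·m_0 + h_0·m_1 = 6(Δ_0 - p'(0)) = -18 and h_1·m_1 + 2h_1·m_2 = 6(p'(4) - Δ_1) = 3.
Solving: m_0 = -39/8, m_1 = 3/4, m_2 = 3/8.

-4.8750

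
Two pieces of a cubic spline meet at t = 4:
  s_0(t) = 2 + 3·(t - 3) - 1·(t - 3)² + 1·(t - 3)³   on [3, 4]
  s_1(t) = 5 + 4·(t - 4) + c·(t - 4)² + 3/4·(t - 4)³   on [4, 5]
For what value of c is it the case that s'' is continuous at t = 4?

s_0''(t) = -2 + 6·(t - 3), so s_0''(4) = 4. On the right, s_1''(4) = 2c, so c = 2.

2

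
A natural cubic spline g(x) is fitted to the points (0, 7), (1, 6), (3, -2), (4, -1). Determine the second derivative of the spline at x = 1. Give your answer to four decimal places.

Let M_i = g''(x_i). Step sizes h_i = 1, 2, 1; slopes of the chords Δ_i = (y_(i+1) - y_i)/h_i = -1, -4, 1.
  1·M_0 + 6·M_1 + 2·M_2 = 6(Δ_1 - Δ_0) = -18
  2·M_1 + 6·M_2 + 1·M_3 = 6(Δ_2 - Δ_1) = 30
Natural end conditions: M_0 = M_3 = 0.
Solving: M_0 = 0, M_1 = -21/4, M_2 = 27/4, M_3 = 0.

-5.2500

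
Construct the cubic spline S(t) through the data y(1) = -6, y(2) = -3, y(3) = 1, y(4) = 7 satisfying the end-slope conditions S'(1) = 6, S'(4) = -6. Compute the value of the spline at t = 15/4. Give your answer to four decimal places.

7.3094

Let σ_i = S''(x_i). Step sizes h_i = 1, 1, 1; slopes of the chords Δ_i = (y_(i+1) - y_i)/h_i = 3, 4, 6.
  1·σ_0 + 4·σ_1 + 1·σ_2 = 6(Δ_1 - Δ_0) = 6
  1·σ_1 + 4·σ_2 + 1·σ_3 = 6(Δ_2 - Δ_1) = 12
Clamped end conditions give two more equations: 2h_0·σ_0 + h_0·σ_1 = 6(Δ_0 - S'(1)) = -18 and h_2·σ_2 + 2h_2·σ_3 = 6(S'(4) - Δ_2) = -72.
Forward elimination and back-substitution give σ_0 = -46/5, σ_1 = 2/5, σ_2 = 68/5, σ_3 = -214/5.
On [3, 4], S(t) = 1 + 43/5·(t - 3) + 34/5·(t - 3)² - 47/5·(t - 3)³.
With (t - 3) = 3/4: S(15/4) = 2339/320.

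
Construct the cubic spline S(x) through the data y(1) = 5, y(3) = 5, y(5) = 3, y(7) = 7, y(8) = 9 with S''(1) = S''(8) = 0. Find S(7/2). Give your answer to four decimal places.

4.3742

Write M_i for S''(x_i). With h_i = 2, 2, 2, 1 and divided differences Δ_i = 0, -1, 2, 2, the continuity of S' gives the tridiagonal system
  2·M_0 + 8·M_1 + 2·M_2 = 6(Δ_1 - Δ_0) = -6
  2·M_1 + 8·M_2 + 2·M_3 = 6(Δ_2 - Δ_1) = 18
  2·M_2 + 6·M_3 + 1·M_4 = 6(Δ_3 - Δ_2) = 0
Natural end conditions: M_0 = M_4 = 0.
Solving: M_0 = 0, M_1 = -60/41, M_2 = 117/41, M_3 = -39/41, M_4 = 0.
On [3, 5], S(x) = 5 - 40/41·(x - 3) - 30/41·(x - 3)² + 59/164·(x - 3)³.
With (x - 3) = 1/2: S(7/2) = 5739/1312.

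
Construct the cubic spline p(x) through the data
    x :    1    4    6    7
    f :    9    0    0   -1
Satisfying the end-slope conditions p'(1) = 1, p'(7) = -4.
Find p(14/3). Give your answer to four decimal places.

-0.7589

Let σ_i = p''(x_i). Step sizes h_i = 3, 2, 1; slopes of the chords Δ_i = (y_(i+1) - y_i)/h_i = -3, 0, -1.
  3·σ_0 + 10·σ_1 + 2·σ_2 = 6(Δ_1 - Δ_0) = 18
  2·σ_1 + 6·σ_2 + 1·σ_3 = 6(Δ_2 - Δ_1) = -6
Clamped end conditions give two more equations: 2h_0·σ_0 + h_0·σ_1 = 6(Δ_0 - p'(1)) = -24 and h_2·σ_2 + 2h_2·σ_3 = 6(p'(7) - Δ_2) = -18.
Solving: σ_0 = -334/57, σ_1 = 212/57, σ_2 = -46/57, σ_3 = -490/57.
On [4, 6], p(x) = 0 - 42/19·(x - 4) + 106/57·(x - 4)² - 43/114·(x - 4)³.
With (x - 4) = 2/3: p(14/3) = -1168/1539.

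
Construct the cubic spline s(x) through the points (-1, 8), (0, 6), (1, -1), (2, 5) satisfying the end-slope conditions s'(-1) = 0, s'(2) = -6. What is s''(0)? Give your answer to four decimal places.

-17.6000

Let m_i = s''(x_i). Step sizes h_i = 1, 1, 1; slopes of the chords Δ_i = (y_(i+1) - y_i)/h_i = -2, -7, 6.
  1·m_0 + 4·m_1 + 1·m_2 = 6(Δ_1 - Δ_0) = -30
  1·m_1 + 4·m_2 + 1·m_3 = 6(Δ_2 - Δ_1) = 78
Clamped end conditions give two more equations: 2h_0·m_0 + h_0·m_1 = 6(Δ_0 - s'(-1)) = -12 and h_2·m_2 + 2h_2·m_3 = 6(s'(2) - Δ_2) = -72.
Solving: m_0 = 14/5, m_1 = -88/5, m_2 = 188/5, m_3 = -274/5.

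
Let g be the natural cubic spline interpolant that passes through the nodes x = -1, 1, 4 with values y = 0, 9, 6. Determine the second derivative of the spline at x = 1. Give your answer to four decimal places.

-3.3000

Let M_i = g''(x_i). Step sizes h_i = 2, 3; slopes of the chords Δ_i = (y_(i+1) - y_i)/h_i = 9/2, -1.
  2·M_0 + 10·M_1 + 3·M_2 = 6(Δ_1 - Δ_0) = -33
Natural end conditions: M_0 = M_2 = 0.
Solving the tridiagonal system: M_0 = 0, M_1 = -33/10, M_2 = 0.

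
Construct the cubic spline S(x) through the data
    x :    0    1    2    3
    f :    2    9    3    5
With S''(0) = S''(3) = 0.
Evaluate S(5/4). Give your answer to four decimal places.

8.1094

Let m_i = S''(x_i). Step sizes h_i = 1, 1, 1; slopes of the chords Δ_i = (y_(i+1) - y_i)/h_i = 7, -6, 2.
  1·m_0 + 4·m_1 + 1·m_2 = 6(Δ_1 - Δ_0) = -78
  1·m_1 + 4·m_2 + 1·m_3 = 6(Δ_2 - Δ_1) = 48
Natural end conditions: m_0 = m_3 = 0.
Hence m_0 = 0, m_1 = -24, m_2 = 18, m_3 = 0.
On [1, 2], S(x) = 9 - 1·(x - 1) - 12·(x - 1)² + 7·(x - 1)³.
With (x - 1) = 1/4: S(5/4) = 519/64.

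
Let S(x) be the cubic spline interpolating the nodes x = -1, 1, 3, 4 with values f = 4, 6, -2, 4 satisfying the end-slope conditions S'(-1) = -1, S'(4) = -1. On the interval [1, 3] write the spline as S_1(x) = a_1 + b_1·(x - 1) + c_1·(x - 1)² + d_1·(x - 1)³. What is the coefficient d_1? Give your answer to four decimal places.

With M_i denoting the second derivative at x_i, h_i = 2, 2, 1, and Δ_i = (y_(i+1) − y_i)/h_i = 1, -4, 6:
  2·M_0 + 8·M_1 + 2·M_2 = 6(Δ_1 - Δ_0) = -30
  2·M_1 + 6·M_2 + 1·M_3 = 6(Δ_2 - Δ_1) = 60
Clamped end conditions give two more equations: 2h_0·M_0 + h_0·M_1 = 6(Δ_0 - S'(-1)) = 12 and h_2·M_2 + 2h_2·M_3 = 6(S'(4) - Δ_2) = -42.
Solving the tridiagonal system: M_0 = 189/23, M_1 = -240/23, M_2 = 426/23, M_3 = -696/23.
On [1, 3], with S_1(x) = a_1 + b_1·(x - 1) + c_1·(x - 1)² + d_1·(x - 1)³: c_1 = M_1/2 = -120/23, d_1 = (M_2 - M_1)/(6h_1) = 111/46, b_1 = Δ_1 - h_1(2M_1 + M_2)/6 = -74/23.

2.4130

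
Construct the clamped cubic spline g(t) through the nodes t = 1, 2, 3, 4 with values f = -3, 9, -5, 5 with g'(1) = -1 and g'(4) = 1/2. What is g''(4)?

-64

Put M_i = g'' at the i-th knot. Here h = (1, 1, 1) and Δ = (12, -14, 10), so the interior equations h_(i-1)·M_(i-1) + 2(h_(i-1)+h_i)·M_i + h_i·M_(i+1) = 6(Δ_i − Δ_(i-1)) read
  1·M_0 + 4·M_1 + 1·M_2 = 6(Δ_1 - Δ_0) = -156
  1·M_1 + 4·M_2 + 1·M_3 = 6(Δ_2 - Δ_1) = 144
Clamped end conditions give two more equations: 2h_0·M_0 + h_0·M_1 = 6(Δ_0 - g'(1)) = 78 and h_2·M_2 + 2h_2·M_3 = 6(g'(4) - Δ_2) = -57.
Solving the tridiagonal system: M_0 = 77, M_1 = -76, M_2 = 71, M_3 = -64.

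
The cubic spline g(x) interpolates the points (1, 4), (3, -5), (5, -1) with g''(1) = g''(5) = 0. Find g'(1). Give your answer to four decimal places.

-6.1250

Write M_i for g''(x_i). With h_i = 2, 2 and divided differences Δ_i = -9/2, 2, the continuity of g' gives the tridiagonal system
  2·M_0 + 8·M_1 + 2·M_2 = 6(Δ_1 - Δ_0) = 39
Natural end conditions: M_0 = M_2 = 0.
Forward elimination and back-substitution give M_0 = 0, M_1 = 39/8, M_2 = 0.
On [1, 3], g'(x) = b_0 + 2c_0·(x - 1) + 3d_0·(x - 1)² with b_0 = Δ_0 - h_0(2M_0 + M_1)/6 = -49/8, c_0 = M_0/2 = 0, d_0 = (M_1 - M_0)/(6h_0) = 13/32. So g'(1) = -49/8.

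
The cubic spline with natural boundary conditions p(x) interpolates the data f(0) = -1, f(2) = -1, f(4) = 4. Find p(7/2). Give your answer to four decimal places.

Let m_i = p''(x_i). Step sizes h_i = 2, 2; slopes of the chords Δ_i = (y_(i+1) - y_i)/h_i = 0, 5/2.
  2·m_0 + 8·m_1 + 2·m_2 = 6(Δ_1 - Δ_0) = 15
Natural end conditions: m_0 = m_2 = 0.
Solving the tridiagonal system: m_0 = 0, m_1 = 15/8, m_2 = 0.
On [2, 4], p(x) = -1 + 5/4·(x - 2) + 15/16·(x - 2)² - 5/32·(x - 2)³.
With (x - 2) = 3/2: p(7/2) = 629/256.

2.4570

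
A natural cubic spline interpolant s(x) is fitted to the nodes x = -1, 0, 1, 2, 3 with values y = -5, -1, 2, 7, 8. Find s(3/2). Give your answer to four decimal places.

Write M_i for s''(x_i). With h_i = 1, 1, 1, 1 and divided differences Δ_i = 4, 3, 5, 1, the continuity of s' gives the tridiagonal system
  1·M_0 + 4·M_1 + 1·M_2 = 6(Δ_1 - Δ_0) = -6
  1·M_1 + 4·M_2 + 1·M_3 = 6(Δ_2 - Δ_1) = 12
  1·M_2 + 4·M_3 + 1·M_4 = 6(Δ_3 - Δ_2) = -24
Natural end conditions: M_0 = M_4 = 0.
Forward elimination and back-substitution give M_0 = 0, M_1 = -81/28, M_2 = 39/7, M_3 = -207/28, M_4 = 0.
On [1, 2], s(x) = 2 + 35/8·(x - 1) + 39/14·(x - 1)² - 121/56·(x - 1)³.
With (x - 1) = 1/2: s(3/2) = 2067/448.

4.6138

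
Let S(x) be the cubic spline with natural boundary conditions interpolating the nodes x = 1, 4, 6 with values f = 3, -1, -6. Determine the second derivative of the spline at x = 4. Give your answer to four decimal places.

Write M_i for S''(x_i). With h_i = 3, 2 and divided differences Δ_i = -4/3, -5/2, the continuity of S' gives the tridiagonal system
  3·M_0 + 10·M_1 + 2·M_2 = 6(Δ_1 - Δ_0) = -7
Natural end conditions: M_0 = M_2 = 0.
Solving: M_0 = 0, M_1 = -7/10, M_2 = 0.

-0.7000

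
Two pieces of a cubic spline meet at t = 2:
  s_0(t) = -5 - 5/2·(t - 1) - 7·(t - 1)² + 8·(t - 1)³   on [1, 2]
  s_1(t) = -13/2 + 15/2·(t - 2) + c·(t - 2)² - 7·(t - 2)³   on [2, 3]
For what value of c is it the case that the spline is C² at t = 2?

s_0''(t) = -14 + 48·(t - 1), so s_0''(2) = 34. On the right, s_1''(2) = 2c, so c = 17.

17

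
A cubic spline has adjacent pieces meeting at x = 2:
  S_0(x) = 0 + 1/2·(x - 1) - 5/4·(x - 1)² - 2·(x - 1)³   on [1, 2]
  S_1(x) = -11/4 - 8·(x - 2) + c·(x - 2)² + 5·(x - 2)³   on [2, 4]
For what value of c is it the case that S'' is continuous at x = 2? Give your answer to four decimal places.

-7.2500

S_0''(x) = -5/2 - 12·(x - 1), so S_0''(2) = -29/2. On the right, S_1''(2) = 2c, so c = -29/4.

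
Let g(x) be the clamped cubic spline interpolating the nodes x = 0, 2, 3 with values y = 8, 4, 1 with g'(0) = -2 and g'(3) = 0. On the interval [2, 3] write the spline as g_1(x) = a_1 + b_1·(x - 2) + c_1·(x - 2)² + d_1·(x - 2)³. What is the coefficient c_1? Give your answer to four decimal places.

With σ_i denoting the second derivative at x_i, h_i = 2, 1, and Δ_i = (y_(i+1) − y_i)/h_i = -2, -3:
  2·σ_0 + 6·σ_1 + 1·σ_2 = 6(Δ_1 - Δ_0) = -6
Clamped end conditions give two more equations: 2h_0·σ_0 + h_0·σ_1 = 6(Δ_0 - g'(0)) = 0 and h_1·σ_1 + 2h_1·σ_2 = 6(g'(3) - Δ_1) = 18.
Hence σ_0 = 5/3, σ_1 = -10/3, σ_2 = 32/3.
On [2, 3], with g_1(x) = a_1 + b_1·(x - 2) + c_1·(x - 2)² + d_1·(x - 2)³: c_1 = σ_1/2 = -5/3, d_1 = (σ_2 - σ_1)/(6h_1) = 7/3, b_1 = Δ_1 - h_1(2σ_1 + σ_2)/6 = -11/3.

-1.6667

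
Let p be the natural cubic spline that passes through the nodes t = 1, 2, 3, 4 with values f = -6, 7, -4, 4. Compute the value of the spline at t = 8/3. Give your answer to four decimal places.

Let M_i = p''(x_i). Step sizes h_i = 1, 1, 1; slopes of the chords Δ_i = (y_(i+1) - y_i)/h_i = 13, -11, 8.
  1·M_0 + 4·M_1 + 1·M_2 = 6(Δ_1 - Δ_0) = -144
  1·M_1 + 4·M_2 + 1·M_3 = 6(Δ_2 - Δ_1) = 114
Natural end conditions: M_0 = M_3 = 0.
Solving the tridiagonal system: M_0 = 0, M_1 = -46, M_2 = 40, M_3 = 0.
On [2, 3], p(t) = 7 - 7/3·(t - 2) - 23·(t - 2)² + 43/3·(t - 2)³.
With (t - 2) = 2/3: p(8/3) = -43/81.

-0.5309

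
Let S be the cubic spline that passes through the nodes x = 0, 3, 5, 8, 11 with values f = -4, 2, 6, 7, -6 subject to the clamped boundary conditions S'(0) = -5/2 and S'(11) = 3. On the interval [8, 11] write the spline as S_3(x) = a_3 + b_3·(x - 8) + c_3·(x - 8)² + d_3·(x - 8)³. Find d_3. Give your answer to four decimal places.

0.8247

Write m_i for S''(x_i). With h_i = 3, 2, 3, 3 and divided differences Δ_i = 2, 2, 1/3, -13/3, the continuity of S' gives the tridiagonal system
  3·m_0 + 10·m_1 + 2·m_2 = 6(Δ_1 - Δ_0) = 0
  2·m_1 + 10·m_2 + 3·m_3 = 6(Δ_2 - Δ_1) = -10
  3·m_2 + 12·m_3 + 3·m_4 = 6(Δ_3 - Δ_2) = -28
Clamped end conditions give two more equations: 2h_0·m_0 + h_0·m_1 = 6(Δ_0 - S'(0)) = 27 and h_3·m_3 + 2h_3·m_4 = 6(S'(11) - Δ_3) = 44.
Solving the tridiagonal system: m_0 = 232/43, m_1 = -77/43, m_2 = 37/43, m_3 = -646/129, m_4 = 423/43.
On [8, 11], with S_3(x) = a_3 + b_3·(x - 8) + c_3·(x - 8)² + d_3·(x - 8)³: c_3 = m_3/2 = -323/129, d_3 = (m_4 - m_3)/(6h_3) = 1915/2322, b_3 = Δ_3 - h_3(2m_3 + m_4)/6 = -365/86.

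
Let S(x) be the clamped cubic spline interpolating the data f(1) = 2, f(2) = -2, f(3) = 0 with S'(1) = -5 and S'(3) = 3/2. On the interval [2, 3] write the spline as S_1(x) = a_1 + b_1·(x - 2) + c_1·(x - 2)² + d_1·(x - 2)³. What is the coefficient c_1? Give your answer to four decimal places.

Write M_i for S''(x_i). With h_i = 1, 1 and divided differences Δ_i = -4, 2, the continuity of S' gives the tridiagonal system
  1·M_0 + 4·M_1 + 1·M_2 = 6(Δ_1 - Δ_0) = 36
Clamped end conditions give two more equations: 2h_0·M_0 + h_0·M_1 = 6(Δ_0 - S'(1)) = 6 and h_1·M_1 + 2h_1·M_2 = 6(S'(3) - Δ_1) = -3.
Solving the tridiagonal system: M_0 = -11/4, M_1 = 23/2, M_2 = -29/4.
On [2, 3], with S_1(x) = a_1 + b_1·(x - 2) + c_1·(x - 2)² + d_1·(x - 2)³: c_1 = M_1/2 = 23/4, d_1 = (M_2 - M_1)/(6h_1) = -25/8, b_1 = Δ_1 - h_1(2M_1 + M_2)/6 = -5/8.

5.7500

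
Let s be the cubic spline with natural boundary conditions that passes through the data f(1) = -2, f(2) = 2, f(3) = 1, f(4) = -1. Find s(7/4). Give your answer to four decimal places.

1.4156

Put M_i = s'' at the i-th knot. Here h = (1, 1, 1) and Δ = (4, -1, -2), so the interior equations h_(i-1)·M_(i-1) + 2(h_(i-1)+h_i)·M_i + h_i·M_(i+1) = 6(Δ_i − Δ_(i-1)) read
  1·M_0 + 4·M_1 + 1·M_2 = 6(Δ_1 - Δ_0) = -30
  1·M_1 + 4·M_2 + 1·M_3 = 6(Δ_2 - Δ_1) = -6
Natural end conditions: M_0 = M_3 = 0.
Solving: M_0 = 0, M_1 = -38/5, M_2 = 2/5, M_3 = 0.
On [1, 2], s(x) = -2 + 79/15·(x - 1) + 0·(x - 1)² - 19/15·(x - 1)³.
With (x - 1) = 3/4: s(7/4) = 453/320.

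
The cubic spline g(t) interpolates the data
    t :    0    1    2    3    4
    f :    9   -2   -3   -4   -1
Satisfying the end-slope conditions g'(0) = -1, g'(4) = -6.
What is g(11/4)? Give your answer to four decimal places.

With σ_i denoting the second derivative at x_i, h_i = 1, 1, 1, 1, and Δ_i = (y_(i+1) − y_i)/h_i = -11, -1, -1, 3:
  1·σ_0 + 4·σ_1 + 1·σ_2 = 6(Δ_1 - Δ_0) = 60
  1·σ_1 + 4·σ_2 + 1·σ_3 = 6(Δ_2 - Δ_1) = 0
  1·σ_2 + 4·σ_3 + 1·σ_4 = 6(Δ_3 - Δ_2) = 24
Clamped end conditions give two more equations: 2h_0·σ_0 + h_0·σ_1 = 6(Δ_0 - g'(0)) = -60 and h_3·σ_3 + 2h_3·σ_4 = 6(g'(4) - Δ_3) = -54.
Hence σ_0 = -1247/28, σ_1 = 407/14, σ_2 = -47/4, σ_3 = 251/14, σ_4 = -1007/28.
On [2, 3], g(t) = -3 - 1/14·(t - 2) - 47/8·(t - 2)² + 277/56·(t - 2)³.
With (t - 2) = 3/4: g(11/4) = -2187/512.

-4.2715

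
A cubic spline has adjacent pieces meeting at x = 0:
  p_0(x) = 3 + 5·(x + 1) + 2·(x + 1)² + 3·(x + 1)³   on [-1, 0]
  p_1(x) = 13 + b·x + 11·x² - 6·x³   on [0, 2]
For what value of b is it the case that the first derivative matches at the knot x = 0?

18

p_0'(x) = 5 + 4·(x + 1) + 9·(x + 1)², so p_0'(0) = 18. On the right, p_1'(0) = b, so b = 18.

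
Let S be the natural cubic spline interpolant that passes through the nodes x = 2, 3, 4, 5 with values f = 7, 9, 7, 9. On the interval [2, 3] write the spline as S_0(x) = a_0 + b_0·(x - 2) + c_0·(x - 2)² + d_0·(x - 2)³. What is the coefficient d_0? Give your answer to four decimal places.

-1.3333

Write M_i for S''(x_i). With h_i = 1, 1, 1 and divided differences Δ_i = 2, -2, 2, the continuity of S' gives the tridiagonal system
  1·M_0 + 4·M_1 + 1·M_2 = 6(Δ_1 - Δ_0) = -24
  1·M_1 + 4·M_2 + 1·M_3 = 6(Δ_2 - Δ_1) = 24
Natural end conditions: M_0 = M_3 = 0.
Forward elimination and back-substitution give M_0 = 0, M_1 = -8, M_2 = 8, M_3 = 0.
On [2, 3], with S_0(x) = a_0 + b_0·(x - 2) + c_0·(x - 2)² + d_0·(x - 2)³: c_0 = M_0/2 = 0, d_0 = (M_1 - M_0)/(6h_0) = -4/3, b_0 = Δ_0 - h_0(2M_0 + M_1)/6 = 10/3.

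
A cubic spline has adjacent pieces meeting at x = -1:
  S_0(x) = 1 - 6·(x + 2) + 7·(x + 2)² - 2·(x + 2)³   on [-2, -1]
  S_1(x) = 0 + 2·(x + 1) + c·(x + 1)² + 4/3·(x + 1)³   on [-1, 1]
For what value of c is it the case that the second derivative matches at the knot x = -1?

1

S_0''(x) = 14 - 12·(x + 2), so S_0''(-1) = 2. On the right, S_1''(-1) = 2c, so c = 1.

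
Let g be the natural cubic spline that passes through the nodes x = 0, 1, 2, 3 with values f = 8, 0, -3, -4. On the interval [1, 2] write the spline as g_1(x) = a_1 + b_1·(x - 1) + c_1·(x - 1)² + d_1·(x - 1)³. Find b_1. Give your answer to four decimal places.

Let σ_i = g''(x_i). Step sizes h_i = 1, 1, 1; slopes of the chords Δ_i = (y_(i+1) - y_i)/h_i = -8, -3, -1.
  1·σ_0 + 4·σ_1 + 1·σ_2 = 6(Δ_1 - Δ_0) = 30
  1·σ_1 + 4·σ_2 + 1·σ_3 = 6(Δ_2 - Δ_1) = 12
Natural end conditions: σ_0 = σ_3 = 0.
Solving: σ_0 = 0, σ_1 = 36/5, σ_2 = 6/5, σ_3 = 0.
On [1, 2], with g_1(x) = a_1 + b_1·(x - 1) + c_1·(x - 1)² + d_1·(x - 1)³: c_1 = σ_1/2 = 18/5, d_1 = (σ_2 - σ_1)/(6h_1) = -1, b_1 = Δ_1 - h_1(2σ_1 + σ_2)/6 = -28/5.

-5.6000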